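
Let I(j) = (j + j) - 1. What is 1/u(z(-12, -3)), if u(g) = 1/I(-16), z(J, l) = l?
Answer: -33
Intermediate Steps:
I(j) = -1 + 2*j (I(j) = 2*j - 1 = -1 + 2*j)
u(g) = -1/33 (u(g) = 1/(-1 + 2*(-16)) = 1/(-1 - 32) = 1/(-33) = -1/33)
1/u(z(-12, -3)) = 1/(-1/33) = -33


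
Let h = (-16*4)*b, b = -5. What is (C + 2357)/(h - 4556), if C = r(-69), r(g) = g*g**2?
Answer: 81538/1059 ≈ 76.995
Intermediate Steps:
h = 320 (h = -16*4*(-5) = -64*(-5) = 320)
r(g) = g**3
C = -328509 (C = (-69)**3 = -328509)
(C + 2357)/(h - 4556) = (-328509 + 2357)/(320 - 4556) = -326152/(-4236) = -326152*(-1/4236) = 81538/1059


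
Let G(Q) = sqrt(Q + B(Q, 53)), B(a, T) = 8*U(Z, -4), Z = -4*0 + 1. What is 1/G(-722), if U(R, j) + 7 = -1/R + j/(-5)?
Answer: -I*sqrt(19490)/3898 ≈ -0.035815*I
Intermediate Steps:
Z = 1 (Z = 0 + 1 = 1)
U(R, j) = -7 - 1/R - j/5 (U(R, j) = -7 + (-1/R + j/(-5)) = -7 + (-1/R + j*(-1/5)) = -7 + (-1/R - j/5) = -7 - 1/R - j/5)
B(a, T) = -288/5 (B(a, T) = 8*(-7 - 1/1 - 1/5*(-4)) = 8*(-7 - 1*1 + 4/5) = 8*(-7 - 1 + 4/5) = 8*(-36/5) = -288/5)
G(Q) = sqrt(-288/5 + Q) (G(Q) = sqrt(Q - 288/5) = sqrt(-288/5 + Q))
1/G(-722) = 1/(sqrt(-1440 + 25*(-722))/5) = 1/(sqrt(-1440 - 18050)/5) = 1/(sqrt(-19490)/5) = 1/((I*sqrt(19490))/5) = 1/(I*sqrt(19490)/5) = -I*sqrt(19490)/3898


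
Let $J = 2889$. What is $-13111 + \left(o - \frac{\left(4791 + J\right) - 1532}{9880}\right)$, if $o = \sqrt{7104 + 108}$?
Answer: $- \frac{32385707}{2470} + 2 \sqrt{1803} \approx -13027.0$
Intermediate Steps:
$o = 2 \sqrt{1803}$ ($o = \sqrt{7212} = 2 \sqrt{1803} \approx 84.923$)
$-13111 + \left(o - \frac{\left(4791 + J\right) - 1532}{9880}\right) = -13111 + \left(2 \sqrt{1803} - \frac{\left(4791 + 2889\right) - 1532}{9880}\right) = -13111 + \left(2 \sqrt{1803} - \left(7680 - 1532\right) \frac{1}{9880}\right) = -13111 + \left(2 \sqrt{1803} - 6148 \cdot \frac{1}{9880}\right) = -13111 + \left(2 \sqrt{1803} - \frac{1537}{2470}\right) = -13111 - \left(\frac{1537}{2470} - 2 \sqrt{1803}\right) = - \frac{32385707}{2470} + 2 \sqrt{1803}$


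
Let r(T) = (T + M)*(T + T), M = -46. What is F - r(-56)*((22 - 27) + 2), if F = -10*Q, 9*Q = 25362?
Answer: 6092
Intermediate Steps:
Q = 2818 (Q = (1/9)*25362 = 2818)
F = -28180 (F = -10*2818 = -28180)
r(T) = 2*T*(-46 + T) (r(T) = (T - 46)*(T + T) = (-46 + T)*(2*T) = 2*T*(-46 + T))
F - r(-56)*((22 - 27) + 2) = -28180 - 2*(-56)*(-46 - 56)*((22 - 27) + 2) = -28180 - 2*(-56)*(-102)*(-5 + 2) = -28180 - 11424*(-3) = -28180 - 1*(-34272) = -28180 + 34272 = 6092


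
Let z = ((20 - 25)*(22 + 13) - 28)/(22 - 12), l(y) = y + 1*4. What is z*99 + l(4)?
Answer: -20017/10 ≈ -2001.7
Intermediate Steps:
l(y) = 4 + y (l(y) = y + 4 = 4 + y)
z = -203/10 (z = (-5*35 - 28)/10 = (-175 - 28)*(⅒) = -203*⅒ = -203/10 ≈ -20.300)
z*99 + l(4) = -203/10*99 + (4 + 4) = -20097/10 + 8 = -20017/10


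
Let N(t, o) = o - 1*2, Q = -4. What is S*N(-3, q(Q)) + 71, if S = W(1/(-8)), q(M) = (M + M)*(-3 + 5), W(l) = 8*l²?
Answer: 275/4 ≈ 68.750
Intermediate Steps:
q(M) = 4*M (q(M) = (2*M)*2 = 4*M)
S = ⅛ (S = 8*(1/(-8))² = 8*(-⅛)² = 8*(1/64) = ⅛ ≈ 0.12500)
N(t, o) = -2 + o (N(t, o) = o - 2 = -2 + o)
S*N(-3, q(Q)) + 71 = (-2 + 4*(-4))/8 + 71 = (-2 - 16)/8 + 71 = (⅛)*(-18) + 71 = -9/4 + 71 = 275/4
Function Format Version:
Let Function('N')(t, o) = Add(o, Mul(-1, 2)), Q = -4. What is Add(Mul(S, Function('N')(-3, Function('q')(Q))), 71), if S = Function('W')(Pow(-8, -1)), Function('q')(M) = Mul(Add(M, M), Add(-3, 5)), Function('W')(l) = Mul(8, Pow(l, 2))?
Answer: Rational(275, 4) ≈ 68.750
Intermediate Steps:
Function('q')(M) = Mul(4, M) (Function('q')(M) = Mul(Mul(2, M), 2) = Mul(4, M))
S = Rational(1, 8) (S = Mul(8, Pow(Pow(-8, -1), 2)) = Mul(8, Pow(Rational(-1, 8), 2)) = Mul(8, Rational(1, 64)) = Rational(1, 8) ≈ 0.12500)
Function('N')(t, o) = Add(-2, o) (Function('N')(t, o) = Add(o, -2) = Add(-2, o))
Add(Mul(S, Function('N')(-3, Function('q')(Q))), 71) = Add(Mul(Rational(1, 8), Add(-2, Mul(4, -4))), 71) = Add(Mul(Rational(1, 8), Add(-2, -16)), 71) = Add(Mul(Rational(1, 8), -18), 71) = Add(Rational(-9, 4), 71) = Rational(275, 4)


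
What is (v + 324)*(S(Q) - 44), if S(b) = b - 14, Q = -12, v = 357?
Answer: -47670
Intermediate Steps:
S(b) = -14 + b
(v + 324)*(S(Q) - 44) = (357 + 324)*((-14 - 12) - 44) = 681*(-26 - 44) = 681*(-70) = -47670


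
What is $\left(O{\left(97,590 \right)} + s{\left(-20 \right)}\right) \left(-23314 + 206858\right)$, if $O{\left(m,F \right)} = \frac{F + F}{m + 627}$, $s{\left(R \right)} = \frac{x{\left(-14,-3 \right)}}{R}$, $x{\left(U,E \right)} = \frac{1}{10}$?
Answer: $\frac{1349484317}{4525} \approx 2.9823 \cdot 10^{5}$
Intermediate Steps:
$x{\left(U,E \right)} = \frac{1}{10}$
$s{\left(R \right)} = \frac{1}{10 R}$
$O{\left(m,F \right)} = \frac{2 F}{627 + m}$
$\left(O{\left(97,590 \right)} + s{\left(-20 \right)}\right) \left(-23314 + 206858\right) = \left(2 \cdot 590 \frac{1}{627 + 97} + \frac{1}{10 \left(-20\right)}\right) \left(-23314 + 206858\right) = \left(2 \cdot 590 \cdot \frac{1}{724} + \frac{1}{10} \left(- \frac{1}{20}\right)\right) 183544 = \left(2 \cdot 590 \cdot \frac{1}{724} - \frac{1}{200}\right) 183544 = \left(\frac{295}{181} - \frac{1}{200}\right) 183544 = \frac{58819}{36200} \cdot 183544 = \frac{1349484317}{4525}$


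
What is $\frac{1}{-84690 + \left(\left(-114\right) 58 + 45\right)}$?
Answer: $- \frac{1}{91257} \approx -1.0958 \cdot 10^{-5}$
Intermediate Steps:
$\frac{1}{-84690 + \left(\left(-114\right) 58 + 45\right)} = \frac{1}{-84690 + \left(-6612 + 45\right)} = \frac{1}{-84690 - 6567} = \frac{1}{-91257} = - \frac{1}{91257}$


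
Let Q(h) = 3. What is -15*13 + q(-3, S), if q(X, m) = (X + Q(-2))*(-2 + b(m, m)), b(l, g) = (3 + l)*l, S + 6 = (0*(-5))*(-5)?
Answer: -195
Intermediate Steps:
S = -6 (S = -6 + (0*(-5))*(-5) = -6 + 0*(-5) = -6 + 0 = -6)
b(l, g) = l*(3 + l)
q(X, m) = (-2 + m*(3 + m))*(3 + X) (q(X, m) = (X + 3)*(-2 + m*(3 + m)) = (3 + X)*(-2 + m*(3 + m)) = (-2 + m*(3 + m))*(3 + X))
-15*13 + q(-3, S) = -15*13 + (-6 - 2*(-3) + 3*(-6)*(3 - 6) - 3*(-6)*(3 - 6)) = -195 + (-6 + 6 + 3*(-6)*(-3) - 3*(-6)*(-3)) = -195 + (-6 + 6 + 54 - 54) = -195 + 0 = -195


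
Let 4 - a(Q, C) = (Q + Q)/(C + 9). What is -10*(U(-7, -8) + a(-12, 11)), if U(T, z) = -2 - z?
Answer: -112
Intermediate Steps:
a(Q, C) = 4 - 2*Q/(9 + C) (a(Q, C) = 4 - (Q + Q)/(C + 9) = 4 - 2*Q/(9 + C))
-10*(U(-7, -8) + a(-12, 11)) = -10*((-2 - 1*(-8)) + 2*(18 - 1*(-12) + 2*11)/(9 + 11)) = -10*((-2 + 8) + 2*(18 + 12 + 22)/20) = -10*(6 + 2*(1/20)*52) = -10*(6 + 26/5) = -10*56/5 = -112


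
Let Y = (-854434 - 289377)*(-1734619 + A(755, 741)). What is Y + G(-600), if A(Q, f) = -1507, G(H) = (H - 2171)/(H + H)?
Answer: 2382960019425971/1200 ≈ 1.9858e+12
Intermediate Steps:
G(H) = (-2171 + H)/(2*H) (G(H) = (-2171 + H)/((2*H)) = (-2171 + H)*(1/(2*H)) = (-2171 + H)/(2*H))
Y = 1985800016186 (Y = (-854434 - 289377)*(-1734619 - 1507) = -1143811*(-1736126) = 1985800016186)
Y + G(-600) = 1985800016186 + (½)*(-2171 - 600)/(-600) = 1985800016186 + (½)*(-1/600)*(-2771) = 1985800016186 + 2771/1200 = 2382960019425971/1200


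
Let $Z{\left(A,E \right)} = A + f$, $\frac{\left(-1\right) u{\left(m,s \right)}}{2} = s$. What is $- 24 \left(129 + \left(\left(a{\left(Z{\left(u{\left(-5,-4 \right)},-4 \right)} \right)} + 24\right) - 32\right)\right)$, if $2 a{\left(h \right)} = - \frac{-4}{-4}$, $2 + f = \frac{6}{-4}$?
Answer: $-2892$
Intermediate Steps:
$u{\left(m,s \right)} = - 2 s$
$f = - \frac{7}{2}$ ($f = -2 + \frac{6}{-4} = -2 + 6 \left(- \frac{1}{4}\right) = -2 - \frac{3}{2} = - \frac{7}{2} \approx -3.5$)
$Z{\left(A,E \right)} = - \frac{7}{2} + A$ ($Z{\left(A,E \right)} = A - \frac{7}{2} = - \frac{7}{2} + A$)
$a{\left(h \right)} = - \frac{1}{2}$ ($a{\left(h \right)} = \frac{\left(-1\right) \left(- \frac{4}{-4}\right)}{2} = \frac{\left(-1\right) \left(\left(-4\right) \left(- \frac{1}{4}\right)\right)}{2} = \frac{\left(-1\right) 1}{2} = \frac{1}{2} \left(-1\right) = - \frac{1}{2}$)
$- 24 \left(129 + \left(\left(a{\left(Z{\left(u{\left(-5,-4 \right)},-4 \right)} \right)} + 24\right) - 32\right)\right) = - 24 \left(129 + \left(\left(- \frac{1}{2} + 24\right) - 32\right)\right) = - 24 \left(129 + \left(\frac{47}{2} - 32\right)\right) = - 24 \left(129 - \frac{17}{2}\right) = \left(-24\right) \frac{241}{2} = -2892$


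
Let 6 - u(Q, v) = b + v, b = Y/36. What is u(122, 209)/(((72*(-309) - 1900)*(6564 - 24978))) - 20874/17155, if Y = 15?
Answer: -111382354576091/91537969453920 ≈ -1.2168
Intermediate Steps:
b = 5/12 (b = 15/36 = 15*(1/36) = 5/12 ≈ 0.41667)
u(Q, v) = 67/12 - v (u(Q, v) = 6 - (5/12 + v) = 6 + (-5/12 - v) = 67/12 - v)
u(122, 209)/(((72*(-309) - 1900)*(6564 - 24978))) - 20874/17155 = (67/12 - 1*209)/(((72*(-309) - 1900)*(6564 - 24978))) - 20874/17155 = (67/12 - 209)/(((-22248 - 1900)*(-18414))) - 20874*1/17155 = -2441/(12*((-24148*(-18414)))) - 20874/17155 = -2441/12/444661272 - 20874/17155 = -2441/12*1/444661272 - 20874/17155 = -2441/5335935264 - 20874/17155 = -111382354576091/91537969453920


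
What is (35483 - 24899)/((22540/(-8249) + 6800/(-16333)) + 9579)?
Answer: 1425992025528/1290163214923 ≈ 1.1053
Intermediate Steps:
(35483 - 24899)/((22540/(-8249) + 6800/(-16333)) + 9579) = 10584/((22540*(-1/8249) + 6800*(-1/16333)) + 9579) = 10584/((-22540/8249 - 6800/16333) + 9579) = 10584/(-424239020/134730917 + 9579) = 10584/(1290163214923/134730917) = 10584*(134730917/1290163214923) = 1425992025528/1290163214923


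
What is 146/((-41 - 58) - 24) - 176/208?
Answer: -3251/1599 ≈ -2.0331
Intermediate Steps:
146/((-41 - 58) - 24) - 176/208 = 146/(-99 - 24) - 176*1/208 = 146/(-123) - 11/13 = 146*(-1/123) - 11/13 = -146/123 - 11/13 = -3251/1599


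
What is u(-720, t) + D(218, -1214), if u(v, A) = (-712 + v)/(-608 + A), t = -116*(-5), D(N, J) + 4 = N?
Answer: 1856/7 ≈ 265.14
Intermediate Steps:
D(N, J) = -4 + N
t = 580
u(v, A) = (-712 + v)/(-608 + A)
u(-720, t) + D(218, -1214) = (-712 - 720)/(-608 + 580) + (-4 + 218) = -1432/(-28) + 214 = -1/28*(-1432) + 214 = 358/7 + 214 = 1856/7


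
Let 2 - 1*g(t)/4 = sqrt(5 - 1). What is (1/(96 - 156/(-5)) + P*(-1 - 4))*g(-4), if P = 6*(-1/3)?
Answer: 0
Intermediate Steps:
g(t) = 0 (g(t) = 8 - 4*sqrt(5 - 1) = 8 - 4*sqrt(4) = 8 - 4*2 = 8 - 8 = 0)
P = -2 (P = 6*(-1*1/3) = 6*(-1/3) = -2)
(1/(96 - 156/(-5)) + P*(-1 - 4))*g(-4) = (1/(96 - 156/(-5)) - 2*(-1 - 4))*0 = (1/(96 - 156*(-1/5)) - 2*(-5))*0 = (1/(96 + 156/5) + 10)*0 = (1/(636/5) + 10)*0 = (5/636 + 10)*0 = (6365/636)*0 = 0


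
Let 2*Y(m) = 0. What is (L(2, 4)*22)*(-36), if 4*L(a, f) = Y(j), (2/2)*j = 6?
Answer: 0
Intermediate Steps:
j = 6
Y(m) = 0 (Y(m) = (½)*0 = 0)
L(a, f) = 0 (L(a, f) = (¼)*0 = 0)
(L(2, 4)*22)*(-36) = (0*22)*(-36) = 0*(-36) = 0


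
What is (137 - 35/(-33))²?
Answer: 20757136/1089 ≈ 19061.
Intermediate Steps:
(137 - 35/(-33))² = (137 - 35*(-1/33))² = (137 + 35/33)² = (4556/33)² = 20757136/1089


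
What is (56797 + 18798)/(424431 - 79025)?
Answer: 75595/345406 ≈ 0.21886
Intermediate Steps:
(56797 + 18798)/(424431 - 79025) = 75595/345406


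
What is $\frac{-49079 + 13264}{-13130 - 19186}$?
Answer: $\frac{35815}{32316} \approx 1.1083$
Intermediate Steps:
$\frac{-49079 + 13264}{-13130 - 19186} = - \frac{35815}{-32316} = \left(-35815\right) \left(- \frac{1}{32316}\right) = \frac{35815}{32316}$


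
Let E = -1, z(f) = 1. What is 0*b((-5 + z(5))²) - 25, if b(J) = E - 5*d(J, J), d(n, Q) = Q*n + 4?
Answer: -25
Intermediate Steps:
d(n, Q) = 4 + Q*n
b(J) = -21 - 5*J² (b(J) = -1 - 5*(4 + J*J) = -1 - 5*(4 + J²) = -1 + (-20 - 5*J²) = -21 - 5*J²)
0*b((-5 + z(5))²) - 25 = 0*(-21 - 5*(-5 + 1)⁴) - 25 = 0*(-21 - 5*((-4)²)²) - 25 = 0*(-21 - 5*16²) - 25 = 0*(-21 - 5*256) - 25 = 0*(-21 - 1280) - 25 = 0*(-1301) - 25 = 0 - 25 = -25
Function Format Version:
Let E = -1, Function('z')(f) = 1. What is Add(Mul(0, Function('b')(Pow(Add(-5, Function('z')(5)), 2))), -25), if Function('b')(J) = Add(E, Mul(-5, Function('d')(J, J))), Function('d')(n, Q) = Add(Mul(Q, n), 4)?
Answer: -25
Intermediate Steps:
Function('d')(n, Q) = Add(4, Mul(Q, n))
Function('b')(J) = Add(-21, Mul(-5, Pow(J, 2))) (Function('b')(J) = Add(-1, Mul(-5, Add(4, Mul(J, J)))) = Add(-1, Mul(-5, Add(4, Pow(J, 2)))) = Add(-1, Add(-20, Mul(-5, Pow(J, 2)))) = Add(-21, Mul(-5, Pow(J, 2))))
Add(Mul(0, Function('b')(Pow(Add(-5, Function('z')(5)), 2))), -25) = Add(Mul(0, Add(-21, Mul(-5, Pow(Pow(Add(-5, 1), 2), 2)))), -25) = Add(Mul(0, Add(-21, Mul(-5, Pow(Pow(-4, 2), 2)))), -25) = Add(Mul(0, Add(-21, Mul(-5, Pow(16, 2)))), -25) = Add(Mul(0, Add(-21, Mul(-5, 256))), -25) = Add(Mul(0, Add(-21, -1280)), -25) = Add(Mul(0, -1301), -25) = Add(0, -25) = -25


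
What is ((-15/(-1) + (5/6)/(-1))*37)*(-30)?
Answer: -15725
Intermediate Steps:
((-15/(-1) + (5/6)/(-1))*37)*(-30) = ((-15*(-1) + (5*(⅙))*(-1))*37)*(-30) = ((15 + (⅚)*(-1))*37)*(-30) = ((15 - ⅚)*37)*(-30) = ((85/6)*37)*(-30) = (3145/6)*(-30) = -15725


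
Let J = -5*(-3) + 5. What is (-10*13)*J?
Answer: -2600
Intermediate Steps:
J = 20 (J = 15 + 5 = 20)
(-10*13)*J = -10*13*20 = -130*20 = -2600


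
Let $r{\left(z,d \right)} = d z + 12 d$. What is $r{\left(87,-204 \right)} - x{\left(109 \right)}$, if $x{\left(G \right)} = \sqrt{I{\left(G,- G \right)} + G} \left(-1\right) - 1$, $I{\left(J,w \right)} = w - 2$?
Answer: $-20195 + i \sqrt{2} \approx -20195.0 + 1.4142 i$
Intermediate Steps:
$I{\left(J,w \right)} = -2 + w$ ($I{\left(J,w \right)} = w - 2 = -2 + w$)
$r{\left(z,d \right)} = 12 d + d z$
$x{\left(G \right)} = -1 - i \sqrt{2}$ ($x{\left(G \right)} = \sqrt{\left(-2 - G\right) + G} \left(-1\right) - 1 = \sqrt{-2} \left(-1\right) - 1 = i \sqrt{2} \left(-1\right) - 1 = - i \sqrt{2} - 1 = -1 - i \sqrt{2}$)
$r{\left(87,-204 \right)} - x{\left(109 \right)} = - 204 \left(12 + 87\right) - \left(-1 - i \sqrt{2}\right) = \left(-204\right) 99 + \left(1 + i \sqrt{2}\right) = -20196 + \left(1 + i \sqrt{2}\right) = -20195 + i \sqrt{2}$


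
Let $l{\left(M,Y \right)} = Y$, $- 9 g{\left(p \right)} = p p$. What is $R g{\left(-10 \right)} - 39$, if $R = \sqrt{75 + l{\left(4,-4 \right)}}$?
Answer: $-39 - \frac{100 \sqrt{71}}{9} \approx -132.62$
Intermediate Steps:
$g{\left(p \right)} = - \frac{p^{2}}{9}$ ($g{\left(p \right)} = - \frac{p p}{9} = - \frac{p^{2}}{9}$)
$R = \sqrt{71}$ ($R = \sqrt{75 - 4} = \sqrt{71} \approx 8.4261$)
$R g{\left(-10 \right)} - 39 = \sqrt{71} \left(- \frac{\left(-10\right)^{2}}{9}\right) - 39 = \sqrt{71} \left(\left(- \frac{1}{9}\right) 100\right) - 39 = \sqrt{71} \left(- \frac{100}{9}\right) - 39 = - \frac{100 \sqrt{71}}{9} - 39 = -39 - \frac{100 \sqrt{71}}{9}$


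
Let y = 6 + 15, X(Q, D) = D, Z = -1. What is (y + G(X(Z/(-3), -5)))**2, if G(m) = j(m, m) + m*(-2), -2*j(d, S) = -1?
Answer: 3969/4 ≈ 992.25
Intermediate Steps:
j(d, S) = 1/2 (j(d, S) = -1/2*(-1) = 1/2)
G(m) = 1/2 - 2*m (G(m) = 1/2 + m*(-2) = 1/2 - 2*m)
y = 21
(y + G(X(Z/(-3), -5)))**2 = (21 + (1/2 - 2*(-5)))**2 = (21 + (1/2 + 10))**2 = (21 + 21/2)**2 = (63/2)**2 = 3969/4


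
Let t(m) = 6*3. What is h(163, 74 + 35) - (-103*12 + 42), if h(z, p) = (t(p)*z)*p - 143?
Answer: 320857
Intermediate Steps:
t(m) = 18
h(z, p) = -143 + 18*p*z (h(z, p) = (18*z)*p - 143 = 18*p*z - 143 = -143 + 18*p*z)
h(163, 74 + 35) - (-103*12 + 42) = (-143 + 18*(74 + 35)*163) - (-103*12 + 42) = (-143 + 18*109*163) - (-1236 + 42) = (-143 + 319806) - 1*(-1194) = 319663 + 1194 = 320857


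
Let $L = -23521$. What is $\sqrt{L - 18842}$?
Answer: $9 i \sqrt{523} \approx 205.82 i$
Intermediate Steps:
$\sqrt{L - 18842} = \sqrt{-23521 - 18842} = \sqrt{-42363} = 9 i \sqrt{523}$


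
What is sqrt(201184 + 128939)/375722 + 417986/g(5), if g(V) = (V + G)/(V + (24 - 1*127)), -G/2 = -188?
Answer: -40962628/381 + sqrt(330123)/375722 ≈ -1.0751e+5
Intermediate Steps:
G = 376 (G = -2*(-188) = 376)
g(V) = (376 + V)/(-103 + V) (g(V) = (V + 376)/(V + (24 - 1*127)) = (376 + V)/(V + (24 - 127)) = (376 + V)/(V - 103) = (376 + V)/(-103 + V))
sqrt(201184 + 128939)/375722 + 417986/g(5) = sqrt(201184 + 128939)/375722 + 417986/(((376 + 5)/(-103 + 5))) = sqrt(330123)*(1/375722) + 417986/((381/(-98))) = sqrt(330123)/375722 + 417986/((-1/98*381)) = sqrt(330123)/375722 + 417986/(-381/98) = sqrt(330123)/375722 + 417986*(-98/381) = sqrt(330123)/375722 - 40962628/381 = -40962628/381 + sqrt(330123)/375722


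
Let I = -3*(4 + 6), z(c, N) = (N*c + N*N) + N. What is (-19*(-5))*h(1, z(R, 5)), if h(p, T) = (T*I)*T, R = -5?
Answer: -71250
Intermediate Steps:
z(c, N) = N + N² + N*c (z(c, N) = (N*c + N²) + N = (N² + N*c) + N = N + N² + N*c)
I = -30 (I = -3*10 = -30)
h(p, T) = -30*T² (h(p, T) = (T*(-30))*T = (-30*T)*T = -30*T²)
(-19*(-5))*h(1, z(R, 5)) = (-19*(-5))*(-30*25*(1 + 5 - 5)²) = 95*(-30*(5*1)²) = 95*(-30*5²) = 95*(-30*25) = 95*(-750) = -71250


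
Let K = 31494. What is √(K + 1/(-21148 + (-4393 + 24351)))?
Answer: √44598652210/1190 ≈ 177.47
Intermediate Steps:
√(K + 1/(-21148 + (-4393 + 24351))) = √(31494 + 1/(-21148 + (-4393 + 24351))) = √(31494 + 1/(-21148 + 19958)) = √(31494 + 1/(-1190)) = √(31494 - 1/1190) = √(37477859/1190) = √44598652210/1190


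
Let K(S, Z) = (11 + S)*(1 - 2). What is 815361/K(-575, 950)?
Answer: 271787/188 ≈ 1445.7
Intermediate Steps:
K(S, Z) = -11 - S (K(S, Z) = (11 + S)*(-1) = -11 - S)
815361/K(-575, 950) = 815361/(-11 - 1*(-575)) = 815361/(-11 + 575) = 815361/564 = 815361*(1/564) = 271787/188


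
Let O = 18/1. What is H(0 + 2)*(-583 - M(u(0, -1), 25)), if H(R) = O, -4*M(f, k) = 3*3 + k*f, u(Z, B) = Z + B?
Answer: -10566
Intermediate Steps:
u(Z, B) = B + Z
M(f, k) = -9/4 - f*k/4 (M(f, k) = -(3*3 + k*f)/4 = -(9 + f*k)/4 = -9/4 - f*k/4)
O = 18 (O = 18*1 = 18)
H(R) = 18
H(0 + 2)*(-583 - M(u(0, -1), 25)) = 18*(-583 - (-9/4 - ¼*(-1 + 0)*25)) = 18*(-583 - (-9/4 - ¼*(-1)*25)) = 18*(-583 - (-9/4 + 25/4)) = 18*(-583 - 1*4) = 18*(-583 - 4) = 18*(-587) = -10566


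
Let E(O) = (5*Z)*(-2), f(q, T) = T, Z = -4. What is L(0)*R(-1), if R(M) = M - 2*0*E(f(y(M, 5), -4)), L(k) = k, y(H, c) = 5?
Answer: 0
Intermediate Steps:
E(O) = 40 (E(O) = (5*(-4))*(-2) = -20*(-2) = 40)
R(M) = M (R(M) = M - 2*0*40 = M - 0*40 = M - 1*0 = M + 0 = M)
L(0)*R(-1) = 0*(-1) = 0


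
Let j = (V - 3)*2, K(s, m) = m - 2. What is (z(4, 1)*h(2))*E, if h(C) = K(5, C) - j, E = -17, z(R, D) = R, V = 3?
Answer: 0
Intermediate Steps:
K(s, m) = -2 + m
j = 0 (j = (3 - 3)*2 = 0*2 = 0)
h(C) = -2 + C (h(C) = (-2 + C) - 1*0 = (-2 + C) + 0 = -2 + C)
(z(4, 1)*h(2))*E = (4*(-2 + 2))*(-17) = (4*0)*(-17) = 0*(-17) = 0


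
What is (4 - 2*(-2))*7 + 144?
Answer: 200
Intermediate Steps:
(4 - 2*(-2))*7 + 144 = (4 + 4)*7 + 144 = 8*7 + 144 = 56 + 144 = 200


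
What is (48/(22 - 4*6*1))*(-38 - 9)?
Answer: 1128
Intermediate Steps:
(48/(22 - 4*6*1))*(-38 - 9) = (48/(22 - 24*1))*(-47) = (48/(22 - 24))*(-47) = (48/(-2))*(-47) = -1/2*48*(-47) = -24*(-47) = 1128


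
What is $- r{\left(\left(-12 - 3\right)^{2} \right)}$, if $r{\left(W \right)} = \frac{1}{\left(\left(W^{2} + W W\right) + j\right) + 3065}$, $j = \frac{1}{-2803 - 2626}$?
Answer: $- \frac{5429}{566326134} \approx -9.5864 \cdot 10^{-6}$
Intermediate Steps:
$j = - \frac{1}{5429}$ ($j = \frac{1}{-5429} = - \frac{1}{5429} \approx -0.0001842$)
$r{\left(W \right)} = \frac{1}{\frac{16639884}{5429} + 2 W^{2}}$ ($r{\left(W \right)} = \frac{1}{\left(\left(W^{2} + W W\right) - \frac{1}{5429}\right) + 3065} = \frac{1}{\left(\left(W^{2} + W^{2}\right) - \frac{1}{5429}\right) + 3065} = \frac{1}{\left(2 W^{2} - \frac{1}{5429}\right) + 3065} = \frac{1}{\left(- \frac{1}{5429} + 2 W^{2}\right) + 3065} = \frac{1}{\frac{16639884}{5429} + 2 W^{2}}$)
$- r{\left(\left(-12 - 3\right)^{2} \right)} = - \frac{5429}{2 \left(8319942 + 5429 \left(\left(-12 - 3\right)^{2}\right)^{2}\right)} = - \frac{5429}{2 \left(8319942 + 5429 \left(\left(-15\right)^{2}\right)^{2}\right)} = - \frac{5429}{2 \left(8319942 + 5429 \cdot 225^{2}\right)} = - \frac{5429}{2 \left(8319942 + 5429 \cdot 50625\right)} = - \frac{5429}{2 \left(8319942 + 274843125\right)} = - \frac{5429}{2 \cdot 283163067} = \left(-1\right) \frac{5429}{566326134} = - \frac{5429}{566326134}$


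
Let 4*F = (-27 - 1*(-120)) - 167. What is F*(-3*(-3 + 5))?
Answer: 111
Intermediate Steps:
F = -37/2 (F = ((-27 - 1*(-120)) - 167)/4 = ((-27 + 120) - 167)/4 = (93 - 167)/4 = (¼)*(-74) = -37/2 ≈ -18.500)
F*(-3*(-3 + 5)) = -(-111)*(-3 + 5)/2 = -(-111)*2/2 = -37/2*(-6) = 111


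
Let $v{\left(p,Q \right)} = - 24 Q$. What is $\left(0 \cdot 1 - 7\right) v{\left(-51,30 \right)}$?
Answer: $5040$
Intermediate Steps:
$\left(0 \cdot 1 - 7\right) v{\left(-51,30 \right)} = \left(0 \cdot 1 - 7\right) \left(\left(-24\right) 30\right) = \left(0 - 7\right) \left(-720\right) = \left(-7\right) \left(-720\right) = 5040$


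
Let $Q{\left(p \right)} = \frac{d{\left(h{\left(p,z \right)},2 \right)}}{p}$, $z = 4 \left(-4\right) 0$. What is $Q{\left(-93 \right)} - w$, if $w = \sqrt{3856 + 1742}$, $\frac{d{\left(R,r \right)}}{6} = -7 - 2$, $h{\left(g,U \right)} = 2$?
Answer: $\frac{18}{31} - 3 \sqrt{622} \approx -74.239$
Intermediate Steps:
$z = 0$ ($z = \left(-16\right) 0 = 0$)
$d{\left(R,r \right)} = -54$ ($d{\left(R,r \right)} = 6 \left(-7 - 2\right) = 6 \left(-9\right) = -54$)
$Q{\left(p \right)} = - \frac{54}{p}$
$w = 3 \sqrt{622}$ ($w = \sqrt{5598} = 3 \sqrt{622} \approx 74.82$)
$Q{\left(-93 \right)} - w = - \frac{54}{-93} - 3 \sqrt{622} = \left(-54\right) \left(- \frac{1}{93}\right) - 3 \sqrt{622} = \frac{18}{31} - 3 \sqrt{622}$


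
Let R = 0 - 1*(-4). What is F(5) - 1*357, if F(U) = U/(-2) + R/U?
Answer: -3587/10 ≈ -358.70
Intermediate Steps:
R = 4 (R = 0 + 4 = 4)
F(U) = 4/U - U/2 (F(U) = U/(-2) + 4/U = U*(-½) + 4/U = -U/2 + 4/U = 4/U - U/2)
F(5) - 1*357 = (4/5 - ½*5) - 1*357 = (4*(⅕) - 5/2) - 357 = (⅘ - 5/2) - 357 = -17/10 - 357 = -3587/10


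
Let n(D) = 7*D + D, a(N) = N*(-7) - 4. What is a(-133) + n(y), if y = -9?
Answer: 855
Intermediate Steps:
a(N) = -4 - 7*N (a(N) = -7*N - 4 = -4 - 7*N)
n(D) = 8*D
a(-133) + n(y) = (-4 - 7*(-133)) + 8*(-9) = (-4 + 931) - 72 = 927 - 72 = 855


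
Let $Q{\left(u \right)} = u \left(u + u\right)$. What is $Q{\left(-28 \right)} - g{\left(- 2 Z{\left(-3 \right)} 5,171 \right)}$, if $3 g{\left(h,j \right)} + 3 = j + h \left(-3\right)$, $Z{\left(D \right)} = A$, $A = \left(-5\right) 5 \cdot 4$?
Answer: $2512$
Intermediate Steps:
$Q{\left(u \right)} = 2 u^{2}$ ($Q{\left(u \right)} = u 2 u = 2 u^{2}$)
$A = -100$ ($A = \left(-25\right) 4 = -100$)
$Z{\left(D \right)} = -100$
$g{\left(h,j \right)} = -1 - h + \frac{j}{3}$ ($g{\left(h,j \right)} = -1 + \frac{j + h \left(-3\right)}{3} = -1 + \frac{j - 3 h}{3} = -1 - \left(h - \frac{j}{3}\right) = -1 - h + \frac{j}{3}$)
$Q{\left(-28 \right)} - g{\left(- 2 Z{\left(-3 \right)} 5,171 \right)} = 2 \left(-28\right)^{2} - \left(-1 - \left(-2\right) \left(-100\right) 5 + \frac{1}{3} \cdot 171\right) = 2 \cdot 784 - \left(-1 - 200 \cdot 5 + 57\right) = 1568 - \left(-1 - 1000 + 57\right) = 1568 - -944 = 1568 + 944 = 2512$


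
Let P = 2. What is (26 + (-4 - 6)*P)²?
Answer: 36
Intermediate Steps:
(26 + (-4 - 6)*P)² = (26 + (-4 - 6)*2)² = (26 - 10*2)² = (26 - 20)² = 6² = 36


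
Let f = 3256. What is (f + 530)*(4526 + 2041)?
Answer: 24862662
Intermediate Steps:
(f + 530)*(4526 + 2041) = (3256 + 530)*(4526 + 2041) = 3786*6567 = 24862662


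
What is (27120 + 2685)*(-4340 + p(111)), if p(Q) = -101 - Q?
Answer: -135672360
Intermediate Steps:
(27120 + 2685)*(-4340 + p(111)) = (27120 + 2685)*(-4340 + (-101 - 1*111)) = 29805*(-4340 + (-101 - 111)) = 29805*(-4340 - 212) = 29805*(-4552) = -135672360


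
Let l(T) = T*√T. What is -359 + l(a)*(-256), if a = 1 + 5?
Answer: -359 - 1536*√6 ≈ -4121.4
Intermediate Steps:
a = 6
l(T) = T^(3/2)
-359 + l(a)*(-256) = -359 + 6^(3/2)*(-256) = -359 + (6*√6)*(-256) = -359 - 1536*√6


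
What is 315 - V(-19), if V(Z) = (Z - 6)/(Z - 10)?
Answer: 9110/29 ≈ 314.14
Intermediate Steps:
V(Z) = (-6 + Z)/(-10 + Z)
315 - V(-19) = 315 - (-6 - 19)/(-10 - 19) = 315 - (-25)/(-29) = 315 - (-1)*(-25)/29 = 315 - 1*25/29 = 315 - 25/29 = 9110/29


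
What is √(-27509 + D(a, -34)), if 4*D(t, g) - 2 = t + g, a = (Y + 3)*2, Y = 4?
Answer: 7*I*√2246/2 ≈ 165.87*I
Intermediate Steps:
a = 14 (a = (4 + 3)*2 = 7*2 = 14)
D(t, g) = ½ + g/4 + t/4 (D(t, g) = ½ + (t + g)/4 = ½ + (g + t)/4 = ½ + (g/4 + t/4) = ½ + g/4 + t/4)
√(-27509 + D(a, -34)) = √(-27509 + (½ + (¼)*(-34) + (¼)*14)) = √(-27509 + (½ - 17/2 + 7/2)) = √(-27509 - 9/2) = √(-55027/2) = 7*I*√2246/2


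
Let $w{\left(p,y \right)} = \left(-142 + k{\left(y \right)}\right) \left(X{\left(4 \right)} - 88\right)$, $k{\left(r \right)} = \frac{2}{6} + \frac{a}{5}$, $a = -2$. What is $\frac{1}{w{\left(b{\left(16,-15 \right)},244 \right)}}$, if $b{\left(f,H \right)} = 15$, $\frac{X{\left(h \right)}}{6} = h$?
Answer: $\frac{15}{136384} \approx 0.00010998$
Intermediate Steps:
$X{\left(h \right)} = 6 h$
$k{\left(r \right)} = - \frac{1}{15}$ ($k{\left(r \right)} = \frac{2}{6} - \frac{2}{5} = 2 \cdot \frac{1}{6} - \frac{2}{5} = \frac{1}{3} - \frac{2}{5} = - \frac{1}{15}$)
$w{\left(p,y \right)} = \frac{136384}{15}$ ($w{\left(p,y \right)} = \left(-142 - \frac{1}{15}\right) \left(6 \cdot 4 - 88\right) = - \frac{2131 \left(24 - 88\right)}{15} = \left(- \frac{2131}{15}\right) \left(-64\right) = \frac{136384}{15}$)
$\frac{1}{w{\left(b{\left(16,-15 \right)},244 \right)}} = \frac{1}{\frac{136384}{15}} = \frac{15}{136384}$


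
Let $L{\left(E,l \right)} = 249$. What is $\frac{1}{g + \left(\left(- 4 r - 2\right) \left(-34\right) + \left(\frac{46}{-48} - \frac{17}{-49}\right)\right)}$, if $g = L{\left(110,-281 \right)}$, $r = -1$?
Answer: $\frac{1176}{212137} \approx 0.0055436$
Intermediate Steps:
$g = 249$
$\frac{1}{g + \left(\left(- 4 r - 2\right) \left(-34\right) + \left(\frac{46}{-48} - \frac{17}{-49}\right)\right)} = \frac{1}{249 + \left(\left(\left(-4\right) \left(-1\right) - 2\right) \left(-34\right) + \left(\frac{46}{-48} - \frac{17}{-49}\right)\right)} = \frac{1}{249 + \left(\left(4 - 2\right) \left(-34\right) + \left(46 \left(- \frac{1}{48}\right) - - \frac{17}{49}\right)\right)} = \frac{1}{249 + \left(2 \left(-34\right) + \left(- \frac{23}{24} + \frac{17}{49}\right)\right)} = \frac{1}{249 - \frac{80687}{1176}} = \frac{1}{\frac{212137}{1176}} = \frac{1176}{212137}$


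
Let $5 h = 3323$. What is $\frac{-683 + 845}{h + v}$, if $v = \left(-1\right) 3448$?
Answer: $- \frac{270}{4639} \approx -0.058202$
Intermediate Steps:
$h = \frac{3323}{5}$ ($h = \frac{1}{5} \cdot 3323 = \frac{3323}{5} \approx 664.6$)
$v = -3448$
$\frac{-683 + 845}{h + v} = \frac{-683 + 845}{\frac{3323}{5} - 3448} = \frac{162}{- \frac{13917}{5}} = 162 \left(- \frac{5}{13917}\right) = - \frac{270}{4639}$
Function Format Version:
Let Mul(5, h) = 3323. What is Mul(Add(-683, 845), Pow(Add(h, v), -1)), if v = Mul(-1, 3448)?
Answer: Rational(-270, 4639) ≈ -0.058202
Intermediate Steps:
h = Rational(3323, 5) (h = Mul(Rational(1, 5), 3323) = Rational(3323, 5) ≈ 664.60)
v = -3448
Mul(Add(-683, 845), Pow(Add(h, v), -1)) = Mul(Add(-683, 845), Pow(Add(Rational(3323, 5), -3448), -1)) = Mul(162, Pow(Rational(-13917, 5), -1)) = Mul(162, Rational(-5, 13917)) = Rational(-270, 4639)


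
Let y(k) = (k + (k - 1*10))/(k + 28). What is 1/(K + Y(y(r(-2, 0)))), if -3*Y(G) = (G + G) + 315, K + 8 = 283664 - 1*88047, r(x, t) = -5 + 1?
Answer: 2/391009 ≈ 5.1150e-6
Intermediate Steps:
r(x, t) = -4
K = 195609 (K = -8 + (283664 - 1*88047) = -8 + (283664 - 88047) = -8 + 195617 = 195609)
y(k) = (-10 + 2*k)/(28 + k) (y(k) = (k + (k - 10))/(28 + k) = (k + (-10 + k))/(28 + k) = (-10 + 2*k)/(28 + k))
Y(G) = -105 - 2*G/3 (Y(G) = -((G + G) + 315)/3 = -(2*G + 315)/3 = -(315 + 2*G)/3 = -105 - 2*G/3)
1/(K + Y(y(r(-2, 0)))) = 1/(195609 + (-105 - 4*(-5 - 4)/(3*(28 - 4)))) = 1/(195609 + (-105 - 4*(-9)/(3*24))) = 1/(195609 + (-105 - 2/3*(-3/4))) = 1/(195609 + (-105 + 1/2)) = 1/(195609 - 209/2) = 1/(391009/2) = 2/391009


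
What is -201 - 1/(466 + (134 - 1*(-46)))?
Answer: -129847/646 ≈ -201.00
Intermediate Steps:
-201 - 1/(466 + (134 - 1*(-46))) = -201 - 1/(466 + (134 + 46)) = -201 - 1/(466 + 180) = -201 - 1/646 = -129847/646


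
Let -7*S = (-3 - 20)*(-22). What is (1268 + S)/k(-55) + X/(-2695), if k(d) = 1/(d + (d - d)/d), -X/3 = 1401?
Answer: -177230547/2695 ≈ -65763.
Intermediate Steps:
X = -4203 (X = -3*1401 = -4203)
S = -506/7 (S = -(-3 - 20)*(-22)/7 = -(-23)*(-22)/7 = -⅐*506 = -506/7 ≈ -72.286)
k(d) = 1/d (k(d) = 1/(d + 0/d) = 1/(d + 0) = 1/d)
(1268 + S)/k(-55) + X/(-2695) = (1268 - 506/7)/(1/(-55)) - 4203/(-2695) = 8370/(7*(-1/55)) - 4203*(-1/2695) = (8370/7)*(-55) + 4203/2695 = -460350/7 + 4203/2695 = -177230547/2695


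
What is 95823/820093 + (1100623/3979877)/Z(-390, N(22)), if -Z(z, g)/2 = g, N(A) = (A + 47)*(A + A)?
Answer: 2314738099679573/19818214198702392 ≈ 0.11680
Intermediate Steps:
N(A) = 2*A*(47 + A) (N(A) = (47 + A)*(2*A) = 2*A*(47 + A))
Z(z, g) = -2*g
95823/820093 + (1100623/3979877)/Z(-390, N(22)) = 95823/820093 + (1100623/3979877)/((-4*22*(47 + 22))) = 95823*(1/820093) + (1100623*(1/3979877))/((-4*22*69)) = 95823/820093 + 1100623/(3979877*((-2*3036))) = 95823/820093 + (1100623/3979877)/(-6072) = 95823/820093 + (1100623/3979877)*(-1/6072) = 95823/820093 - 1100623/24165813144 = 2314738099679573/19818214198702392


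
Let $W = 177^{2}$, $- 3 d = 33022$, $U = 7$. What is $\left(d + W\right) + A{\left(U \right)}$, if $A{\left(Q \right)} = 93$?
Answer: $\frac{61244}{3} \approx 20415.0$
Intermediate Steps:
$d = - \frac{33022}{3}$ ($d = \left(- \frac{1}{3}\right) 33022 = - \frac{33022}{3} \approx -11007.0$)
$W = 31329$
$\left(d + W\right) + A{\left(U \right)} = \left(- \frac{33022}{3} + 31329\right) + 93 = \frac{60965}{3} + 93 = \frac{61244}{3}$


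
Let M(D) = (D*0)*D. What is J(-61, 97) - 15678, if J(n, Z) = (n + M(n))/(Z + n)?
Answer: -564469/36 ≈ -15680.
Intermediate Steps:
M(D) = 0 (M(D) = 0*D = 0)
J(n, Z) = n/(Z + n) (J(n, Z) = (n + 0)/(Z + n) = n/(Z + n))
J(-61, 97) - 15678 = -61/(97 - 61) - 15678 = -61/36 - 15678 = -564469/36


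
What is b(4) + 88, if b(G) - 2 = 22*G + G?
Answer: 182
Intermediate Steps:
b(G) = 2 + 23*G (b(G) = 2 + (22*G + G) = 2 + 23*G)
b(4) + 88 = (2 + 23*4) + 88 = (2 + 92) + 88 = 94 + 88 = 182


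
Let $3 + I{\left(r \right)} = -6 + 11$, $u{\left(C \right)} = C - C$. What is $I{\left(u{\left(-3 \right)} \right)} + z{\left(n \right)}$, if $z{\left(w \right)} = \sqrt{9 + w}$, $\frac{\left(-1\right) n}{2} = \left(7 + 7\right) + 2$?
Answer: $2 + i \sqrt{23} \approx 2.0 + 4.7958 i$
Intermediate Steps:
$u{\left(C \right)} = 0$
$I{\left(r \right)} = 2$ ($I{\left(r \right)} = -3 + \left(-6 + 11\right) = -3 + 5 = 2$)
$n = -32$ ($n = - 2 \left(\left(7 + 7\right) + 2\right) = - 2 \left(14 + 2\right) = \left(-2\right) 16 = -32$)
$I{\left(u{\left(-3 \right)} \right)} + z{\left(n \right)} = 2 + \sqrt{9 - 32} = 2 + \sqrt{-23} = 2 + i \sqrt{23}$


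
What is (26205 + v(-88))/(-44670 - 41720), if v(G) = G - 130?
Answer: -25987/86390 ≈ -0.30081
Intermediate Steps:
v(G) = -130 + G
(26205 + v(-88))/(-44670 - 41720) = (26205 + (-130 - 88))/(-44670 - 41720) = (26205 - 218)/(-86390) = 25987*(-1/86390) = -25987/86390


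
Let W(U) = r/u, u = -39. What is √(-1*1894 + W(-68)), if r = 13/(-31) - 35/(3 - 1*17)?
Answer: 9*I*√15190682/806 ≈ 43.521*I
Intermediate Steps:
r = 129/62 (r = 13*(-1/31) - 35/(3 - 17) = -13/31 - 35/(-14) = -13/31 - 35*(-1/14) = -13/31 + 5/2 = 129/62 ≈ 2.0806)
W(U) = -43/806 (W(U) = (129/62)/(-39) = (129/62)*(-1/39) = -43/806)
√(-1*1894 + W(-68)) = √(-1*1894 - 43/806) = √(-1894 - 43/806) = √(-1526607/806) = 9*I*√15190682/806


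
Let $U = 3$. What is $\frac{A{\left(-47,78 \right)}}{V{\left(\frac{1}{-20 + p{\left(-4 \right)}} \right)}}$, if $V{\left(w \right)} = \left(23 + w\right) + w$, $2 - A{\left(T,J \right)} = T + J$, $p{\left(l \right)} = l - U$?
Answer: $- \frac{783}{619} \approx -1.2649$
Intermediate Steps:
$p{\left(l \right)} = -3 + l$ ($p{\left(l \right)} = l - 3 = -3 + l$)
$A{\left(T,J \right)} = 2 - J - T$ ($A{\left(T,J \right)} = 2 - \left(T + J\right) = 2 - \left(J + T\right) = 2 - J - T$)
$V{\left(w \right)} = 23 + 2 w$
$\frac{A{\left(-47,78 \right)}}{V{\left(\frac{1}{-20 + p{\left(-4 \right)}} \right)}} = \frac{2 - 78 - -47}{23 + \frac{2}{-20 - 7}} = \frac{2 - 78 + 47}{23 + \frac{2}{-20 - 7}} = - \frac{29}{23 + \frac{2}{-27}} = - \frac{29}{23 + 2 \left(- \frac{1}{27}\right)} = - \frac{29}{23 - \frac{2}{27}} = - \frac{29}{\frac{619}{27}} = \left(-29\right) \frac{27}{619} = - \frac{783}{619}$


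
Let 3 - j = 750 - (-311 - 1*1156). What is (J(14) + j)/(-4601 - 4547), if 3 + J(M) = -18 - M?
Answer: 2249/9148 ≈ 0.24585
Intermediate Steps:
j = -2214 (j = 3 - (750 - (-311 - 1*1156)) = 3 - (750 - (-311 - 1156)) = 3 - (750 - 1*(-1467)) = 3 - (750 + 1467) = 3 - 1*2217 = 3 - 2217 = -2214)
J(M) = -21 - M (J(M) = -3 + (-18 - M) = -21 - M)
(J(14) + j)/(-4601 - 4547) = ((-21 - 1*14) - 2214)/(-4601 - 4547) = ((-21 - 14) - 2214)/(-9148) = (-35 - 2214)*(-1/9148) = -2249*(-1/9148) = 2249/9148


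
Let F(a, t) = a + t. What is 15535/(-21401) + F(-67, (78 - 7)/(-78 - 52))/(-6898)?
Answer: -13742933719/19191132740 ≈ -0.71611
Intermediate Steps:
15535/(-21401) + F(-67, (78 - 7)/(-78 - 52))/(-6898) = 15535/(-21401) + (-67 + (78 - 7)/(-78 - 52))/(-6898) = 15535*(-1/21401) + (-67 + 71/(-130))*(-1/6898) = -15535/21401 + (-67 + 71*(-1/130))*(-1/6898) = -15535/21401 + (-67 - 71/130)*(-1/6898) = -15535/21401 - 8781/130*(-1/6898) = -15535/21401 + 8781/896740 = -13742933719/19191132740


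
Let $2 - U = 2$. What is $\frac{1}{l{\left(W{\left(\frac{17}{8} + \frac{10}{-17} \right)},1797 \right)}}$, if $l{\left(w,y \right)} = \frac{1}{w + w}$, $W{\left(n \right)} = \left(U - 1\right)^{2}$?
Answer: $2$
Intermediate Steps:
$U = 0$ ($U = 2 - 2 = 0$)
$W{\left(n \right)} = 1$ ($W{\left(n \right)} = \left(0 - 1\right)^{2} = \left(-1\right)^{2} = 1$)
$l{\left(w,y \right)} = \frac{1}{2 w}$
$\frac{1}{l{\left(W{\left(\frac{17}{8} + \frac{10}{-17} \right)},1797 \right)}} = \frac{1}{\frac{1}{2} \cdot 1^{-1}} = \frac{1}{\frac{1}{2} \cdot 1} = \frac{1}{\frac{1}{2}} = 2$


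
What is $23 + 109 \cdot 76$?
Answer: $8307$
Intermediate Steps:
$23 + 109 \cdot 76 = 23 + 8284 = 8307$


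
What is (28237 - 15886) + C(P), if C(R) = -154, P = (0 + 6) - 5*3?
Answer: 12197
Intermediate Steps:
P = -9 (P = 6 - 15 = -9)
(28237 - 15886) + C(P) = (28237 - 15886) - 154 = 12351 - 154 = 12197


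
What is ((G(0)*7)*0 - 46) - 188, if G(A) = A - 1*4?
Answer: -234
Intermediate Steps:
G(A) = -4 + A (G(A) = A - 4 = -4 + A)
((G(0)*7)*0 - 46) - 188 = (((-4 + 0)*7)*0 - 46) - 188 = (-4*7*0 - 46) - 188 = (-28*0 - 46) - 188 = (0 - 46) - 188 = -46 - 188 = -234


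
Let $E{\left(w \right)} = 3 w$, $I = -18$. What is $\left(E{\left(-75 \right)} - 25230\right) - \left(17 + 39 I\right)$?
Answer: $-24770$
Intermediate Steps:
$\left(E{\left(-75 \right)} - 25230\right) - \left(17 + 39 I\right) = \left(3 \left(-75\right) - 25230\right) - -685 = \left(-225 - 25230\right) + \left(\left(-18 + 1\right) + 702\right) = -25455 + \left(-17 + 702\right) = -25455 + 685 = -24770$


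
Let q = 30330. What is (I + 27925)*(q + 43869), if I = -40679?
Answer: -946334046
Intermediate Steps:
(I + 27925)*(q + 43869) = (-40679 + 27925)*(30330 + 43869) = -12754*74199 = -946334046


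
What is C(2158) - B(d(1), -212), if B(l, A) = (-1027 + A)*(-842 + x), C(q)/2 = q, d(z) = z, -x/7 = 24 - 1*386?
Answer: 2100704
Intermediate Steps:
x = 2534 (x = -7*(24 - 1*386) = -7*(24 - 386) = -7*(-362) = 2534)
C(q) = 2*q
B(l, A) = -1737684 + 1692*A (B(l, A) = (-1027 + A)*(-842 + 2534) = (-1027 + A)*1692 = -1737684 + 1692*A)
C(2158) - B(d(1), -212) = 2*2158 - (-1737684 + 1692*(-212)) = 4316 - (-1737684 - 358704) = 4316 - 1*(-2096388) = 4316 + 2096388 = 2100704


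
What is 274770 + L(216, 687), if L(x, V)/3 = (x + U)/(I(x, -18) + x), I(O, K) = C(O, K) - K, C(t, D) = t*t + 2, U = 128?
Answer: 3221128968/11723 ≈ 2.7477e+5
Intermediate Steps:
C(t, D) = 2 + t² (C(t, D) = t² + 2 = 2 + t²)
I(O, K) = 2 + O² - K (I(O, K) = (2 + O²) - K = 2 + O² - K)
L(x, V) = 3*(128 + x)/(20 + x + x²) (L(x, V) = 3*((x + 128)/((2 + x² - 1*(-18)) + x)) = 3*((128 + x)/((2 + x² + 18) + x)) = 3*((128 + x)/((20 + x²) + x)) = 3*((128 + x)/(20 + x + x²)) = 3*(128 + x)/(20 + x + x²))
274770 + L(216, 687) = 274770 + 3*(128 + 216)/(20 + 216 + 216²) = 274770 + 3*344/(20 + 216 + 46656) = 274770 + 3*344/46892 = 274770 + 3*(1/46892)*344 = 274770 + 258/11723 = 3221128968/11723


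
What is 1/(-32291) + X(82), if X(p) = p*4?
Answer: 10591447/32291 ≈ 328.00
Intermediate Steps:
X(p) = 4*p
1/(-32291) + X(82) = 1/(-32291) + 4*82 = -1/32291 + 328 = 10591447/32291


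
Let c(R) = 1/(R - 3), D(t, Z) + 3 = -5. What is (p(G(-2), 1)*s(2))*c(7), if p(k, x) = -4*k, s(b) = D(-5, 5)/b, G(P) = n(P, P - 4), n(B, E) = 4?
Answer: 16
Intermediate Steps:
D(t, Z) = -8 (D(t, Z) = -3 - 5 = -8)
G(P) = 4
c(R) = 1/(-3 + R)
s(b) = -8/b
(p(G(-2), 1)*s(2))*c(7) = ((-4*4)*(-8/2))/(-3 + 7) = -(-128)/2/4 = -16*(-4)*(¼) = 64*(¼) = 16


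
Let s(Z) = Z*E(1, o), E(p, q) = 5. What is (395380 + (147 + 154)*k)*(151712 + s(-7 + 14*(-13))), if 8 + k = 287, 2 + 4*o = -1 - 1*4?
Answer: 72271518353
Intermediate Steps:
o = -7/4 (o = -½ + (-1 - 1*4)/4 = -½ + (-1 - 4)/4 = -½ + (¼)*(-5) = -½ - 5/4 = -7/4 ≈ -1.7500)
k = 279 (k = -8 + 287 = 279)
s(Z) = 5*Z (s(Z) = Z*5 = 5*Z)
(395380 + (147 + 154)*k)*(151712 + s(-7 + 14*(-13))) = (395380 + (147 + 154)*279)*(151712 + 5*(-7 + 14*(-13))) = (395380 + 301*279)*(151712 + 5*(-7 - 182)) = (395380 + 83979)*(151712 + 5*(-189)) = 479359*(151712 - 945) = 479359*150767 = 72271518353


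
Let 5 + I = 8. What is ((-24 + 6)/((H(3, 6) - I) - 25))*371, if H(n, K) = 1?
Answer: 742/3 ≈ 247.33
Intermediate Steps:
I = 3 (I = -5 + 8 = 3)
((-24 + 6)/((H(3, 6) - I) - 25))*371 = ((-24 + 6)/((1 - 1*3) - 25))*371 = -18/((1 - 3) - 25)*371 = -18/(-2 - 25)*371 = -18/(-27)*371 = -18*(-1/27)*371 = (2/3)*371 = 742/3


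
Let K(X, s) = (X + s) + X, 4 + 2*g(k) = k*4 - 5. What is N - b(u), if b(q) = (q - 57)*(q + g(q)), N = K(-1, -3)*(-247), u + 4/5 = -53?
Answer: -428668/25 ≈ -17147.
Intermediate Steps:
u = -269/5 (u = -⅘ - 53 = -269/5 ≈ -53.800)
g(k) = -9/2 + 2*k (g(k) = -2 + (k*4 - 5)/2 = -2 + (4*k - 5)/2 = -2 + (-5 + 4*k)/2 = -2 + (-5/2 + 2*k) = -9/2 + 2*k)
K(X, s) = s + 2*X
N = 1235 (N = (-3 + 2*(-1))*(-247) = (-3 - 2)*(-247) = -5*(-247) = 1235)
b(q) = (-57 + q)*(-9/2 + 3*q) (b(q) = (q - 57)*(q + (-9/2 + 2*q)) = (-57 + q)*(-9/2 + 3*q))
N - b(u) = 1235 - (513/2 + 3*(-269/5)² - 351/2*(-269/5)) = 1235 - (513/2 + 3*(72361/25) + 94419/10) = 1235 - (513/2 + 217083/25 + 94419/10) = 1235 - 1*459543/25 = 1235 - 459543/25 = -428668/25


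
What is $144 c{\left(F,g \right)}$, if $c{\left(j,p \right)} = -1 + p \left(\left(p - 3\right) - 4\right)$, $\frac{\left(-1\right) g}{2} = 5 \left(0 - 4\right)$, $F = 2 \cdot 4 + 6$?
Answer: $189936$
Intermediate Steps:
$F = 14$ ($F = 8 + 6 = 14$)
$g = 40$ ($g = - 2 \cdot 5 \left(0 - 4\right) = - 2 \cdot 5 \left(-4\right) = \left(-2\right) \left(-20\right) = 40$)
$c{\left(j,p \right)} = -1 + p \left(-7 + p\right)$ ($c{\left(j,p \right)} = -1 + p \left(\left(-3 + p\right) - 4\right) = -1 + p \left(-7 + p\right)$)
$144 c{\left(F,g \right)} = 144 \left(-1 + 40^{2} - 280\right) = 144 \left(-1 + 1600 - 280\right) = 144 \cdot 1319 = 189936$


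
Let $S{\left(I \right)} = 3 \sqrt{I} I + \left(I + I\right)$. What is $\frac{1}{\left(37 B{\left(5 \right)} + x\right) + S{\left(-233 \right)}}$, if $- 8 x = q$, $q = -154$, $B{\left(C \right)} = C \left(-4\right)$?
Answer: $- \frac{18988}{1844038537} + \frac{11184 i \sqrt{233}}{1844038537} \approx -1.0297 \cdot 10^{-5} + 9.2577 \cdot 10^{-5} i$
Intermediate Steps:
$B{\left(C \right)} = - 4 C$
$S{\left(I \right)} = 2 I + 3 I^{\frac{3}{2}}$ ($S{\left(I \right)} = 3 I^{\frac{3}{2}} + 2 I = 2 I + 3 I^{\frac{3}{2}}$)
$x = \frac{77}{4}$ ($x = \left(- \frac{1}{8}\right) \left(-154\right) = \frac{77}{4} \approx 19.25$)
$\frac{1}{\left(37 B{\left(5 \right)} + x\right) + S{\left(-233 \right)}} = \frac{1}{\left(37 \left(\left(-4\right) 5\right) + \frac{77}{4}\right) + \left(2 \left(-233\right) + 3 \left(-233\right)^{\frac{3}{2}}\right)} = \frac{1}{\left(37 \left(-20\right) + \frac{77}{4}\right) - \left(466 - 3 \left(- 233 i \sqrt{233}\right)\right)} = \frac{1}{\left(-740 + \frac{77}{4}\right) - \left(466 + 699 i \sqrt{233}\right)} = \frac{1}{- \frac{2883}{4} - \left(466 + 699 i \sqrt{233}\right)} = \frac{1}{- \frac{4747}{4} - 699 i \sqrt{233}}$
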